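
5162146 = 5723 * 902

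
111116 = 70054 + 41062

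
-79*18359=-1450361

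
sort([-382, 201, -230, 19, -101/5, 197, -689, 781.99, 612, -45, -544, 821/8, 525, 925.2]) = [-689, -544, -382, -230, -45, -101/5, 19, 821/8, 197, 201, 525, 612, 781.99, 925.2]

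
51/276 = 17/92 ≈ 0.185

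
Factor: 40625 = 5^5*13^1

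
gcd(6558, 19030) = 2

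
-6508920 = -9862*660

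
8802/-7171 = -1 - 1631/7171 ≈ -1.23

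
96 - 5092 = -4996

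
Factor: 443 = 443^1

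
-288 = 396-684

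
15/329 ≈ 0.0456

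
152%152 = 0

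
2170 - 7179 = -5009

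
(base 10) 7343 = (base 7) 30260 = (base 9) 11058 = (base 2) 1110010101111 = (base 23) dk6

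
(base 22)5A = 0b1111000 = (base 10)120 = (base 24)50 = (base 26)4G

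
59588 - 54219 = 5369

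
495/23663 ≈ 0.0209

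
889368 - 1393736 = -504368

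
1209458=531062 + 678396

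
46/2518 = 23/1259 ≈ 0.0183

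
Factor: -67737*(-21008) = 2^4*3^1*13^1*67^1*101^1*337^1 = 1423018896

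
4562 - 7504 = -2942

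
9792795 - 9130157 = 662638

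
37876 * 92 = 3484592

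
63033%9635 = 5223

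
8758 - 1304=7454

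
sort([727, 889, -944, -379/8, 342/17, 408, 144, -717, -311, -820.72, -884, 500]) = [-944, -884, -820.72, -717, -311, -379/8, 342/17, 144, 408, 500, 727, 889]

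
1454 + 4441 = 5895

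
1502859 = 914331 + 588528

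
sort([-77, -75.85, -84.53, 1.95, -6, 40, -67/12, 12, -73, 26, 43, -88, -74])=[-88, -84.53, -77, -75.85, -74, -73, -6, -67/12, 1.95, 12, 26, 40, 43]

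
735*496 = 364560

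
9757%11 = 0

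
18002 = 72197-54195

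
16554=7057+9497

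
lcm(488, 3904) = 3904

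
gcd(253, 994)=1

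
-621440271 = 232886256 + -854326527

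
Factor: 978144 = 2^5 * 3^1 * 23^1 * 443^1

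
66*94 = 6204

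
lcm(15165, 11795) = 106155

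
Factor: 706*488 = 2^4*61^1*353^1 = 344528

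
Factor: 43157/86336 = 2^(-6) * 19^(-1) * 71^(-1) * 103^1 * 419^1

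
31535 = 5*6307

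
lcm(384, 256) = 768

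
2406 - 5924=-3518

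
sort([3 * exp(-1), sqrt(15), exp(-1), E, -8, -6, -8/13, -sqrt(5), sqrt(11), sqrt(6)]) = [-8, -6, -sqrt(5), -8/13, exp(-1), 3 * exp(-1), sqrt(6), E, sqrt(11), sqrt(15)]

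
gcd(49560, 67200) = 840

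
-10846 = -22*493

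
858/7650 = 143/1275 ≈ 0.112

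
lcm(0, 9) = 0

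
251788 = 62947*4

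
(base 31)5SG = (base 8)13071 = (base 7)22405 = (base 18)HA1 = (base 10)5689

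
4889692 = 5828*839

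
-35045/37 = -947 - 6/37 ≈ -947.16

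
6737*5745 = 38704065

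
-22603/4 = -5650 - 3/4 = -5650.75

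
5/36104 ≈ 0.000138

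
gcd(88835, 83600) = 5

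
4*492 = 1968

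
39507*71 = 2804997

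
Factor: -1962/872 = -1 * 2^(-2) * 3^2 = -9/4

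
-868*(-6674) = 5793032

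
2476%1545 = 931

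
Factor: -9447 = -1*3^1*47^1*67^1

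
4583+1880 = 6463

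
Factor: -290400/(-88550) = 2^4 * 3^1 * 7^(-1) * 11^1 * 23^(-1) = 528/161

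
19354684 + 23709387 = 43064071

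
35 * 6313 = 220955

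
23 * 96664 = 2223272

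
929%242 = 203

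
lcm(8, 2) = 8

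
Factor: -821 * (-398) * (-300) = -1 * 2^3 * 3^1 * 5^2 * 199^1 * 821^1 = -98027400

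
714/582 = 1 + 22/97 ≈ 1.23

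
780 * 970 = 756600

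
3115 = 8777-5662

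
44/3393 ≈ 0.0130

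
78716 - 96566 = -17850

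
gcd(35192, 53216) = 8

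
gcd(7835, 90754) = 1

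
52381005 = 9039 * 5795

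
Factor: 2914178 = 2^1 * 293^1 * 4973^1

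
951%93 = 21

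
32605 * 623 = 20312915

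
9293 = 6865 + 2428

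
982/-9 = -109-1/9 ≈ -109.11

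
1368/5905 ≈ 0.232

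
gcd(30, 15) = 15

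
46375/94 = 493+33/94 ≈ 493.35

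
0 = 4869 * 0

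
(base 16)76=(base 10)118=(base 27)4a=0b1110110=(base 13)91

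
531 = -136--667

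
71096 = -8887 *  (-8)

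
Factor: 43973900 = 2^2*5^2*17^1*25867^1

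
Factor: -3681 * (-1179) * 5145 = 3^5 * 5^1 * 7^3 * 131^1 * 409^1 = 22328780355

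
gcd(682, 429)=11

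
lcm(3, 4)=12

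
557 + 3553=4110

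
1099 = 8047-6948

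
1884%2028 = 1884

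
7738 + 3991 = 11729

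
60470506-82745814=-22275308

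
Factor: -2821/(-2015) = 5^(-1)*7^1 = 7/5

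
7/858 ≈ 0.00816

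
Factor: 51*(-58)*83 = -1*2^1*3^1*17^1*29^1*83^1 = -245514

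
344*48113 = 16550872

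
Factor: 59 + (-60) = -1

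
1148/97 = 11 + 81/97 ≈ 11.84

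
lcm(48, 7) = 336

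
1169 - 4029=-2860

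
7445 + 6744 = 14189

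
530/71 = 7+33/71≈7.46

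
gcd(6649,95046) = 1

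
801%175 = 101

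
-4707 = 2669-7376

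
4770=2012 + 2758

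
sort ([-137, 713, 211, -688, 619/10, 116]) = [-688, -137, 619/10, 116, 211, 713]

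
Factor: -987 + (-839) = -1 * 2^1 * 11^1 * 83^1 = -1826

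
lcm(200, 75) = 600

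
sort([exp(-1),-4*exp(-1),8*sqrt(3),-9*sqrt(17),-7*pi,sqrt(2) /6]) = [-9*sqrt(17),-7*pi,-4*exp(-1),sqrt(2) /6,exp(-1),8*sqrt(3)]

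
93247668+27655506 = 120903174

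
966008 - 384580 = 581428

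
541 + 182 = 723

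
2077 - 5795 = -3718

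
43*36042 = 1549806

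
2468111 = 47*52513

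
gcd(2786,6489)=7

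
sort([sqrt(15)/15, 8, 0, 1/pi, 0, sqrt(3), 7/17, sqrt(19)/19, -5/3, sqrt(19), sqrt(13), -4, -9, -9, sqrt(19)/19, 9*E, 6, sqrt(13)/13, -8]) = [-9, -9, -8, -4, -5/3, 0, 0, sqrt(19)/19, sqrt(19)/19, sqrt(15)/15, sqrt(13)/13, 1/pi, 7/17, sqrt(3), sqrt(13), sqrt(19), 6, 8, 9*E]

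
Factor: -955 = -1 * 5^1 * 191^1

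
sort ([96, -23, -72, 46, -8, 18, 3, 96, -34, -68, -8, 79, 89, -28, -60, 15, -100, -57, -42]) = [-100, -72, -68, -60, -57, -42, -34, -28, -23, -8, -8, 3, 15, 18, 46, 79, 89, 96, 96]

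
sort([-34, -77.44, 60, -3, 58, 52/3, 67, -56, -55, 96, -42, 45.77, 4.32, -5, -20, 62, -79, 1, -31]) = [-79, -77.44, -56, -55, -42, -34, -31, -20, -5, -3, 1, 4.32, 52/3, 45.77, 58, 60, 62, 67, 96]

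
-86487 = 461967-548454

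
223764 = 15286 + 208478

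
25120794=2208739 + 22912055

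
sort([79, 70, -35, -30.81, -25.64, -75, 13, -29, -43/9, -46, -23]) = [-75, -46, -35, -30.81, -29, -25.64, -23, -43/9, 13, 70, 79]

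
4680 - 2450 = 2230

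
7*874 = 6118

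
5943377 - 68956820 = -63013443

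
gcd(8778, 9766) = 38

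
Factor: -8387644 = -1*2^2*2096911^1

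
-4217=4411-8628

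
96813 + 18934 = 115747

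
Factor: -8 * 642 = -1 * 2^4 * 3^1 * 107^1 = -5136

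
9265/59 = 157+2/59 ≈ 157.03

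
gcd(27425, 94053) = 1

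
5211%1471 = 798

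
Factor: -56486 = -1*2^1*61^1*463^1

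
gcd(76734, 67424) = 98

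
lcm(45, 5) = 45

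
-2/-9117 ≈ 0.000219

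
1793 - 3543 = -1750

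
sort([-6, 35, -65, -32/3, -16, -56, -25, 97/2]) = [-65, -56, -25, -16, -32/3, -6, 35, 97/2]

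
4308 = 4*1077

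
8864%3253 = 2358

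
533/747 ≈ 0.714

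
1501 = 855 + 646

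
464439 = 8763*53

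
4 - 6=-2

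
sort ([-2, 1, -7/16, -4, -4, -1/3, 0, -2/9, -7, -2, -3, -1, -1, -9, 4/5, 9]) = [-9, -7, -4, -4, -3, -2, -2, -1, -1, -7/16, -1/3, -2/9, 0, 4/5, 1, 9]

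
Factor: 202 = 2^1 * 101^1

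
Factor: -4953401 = -1*557^1*8893^1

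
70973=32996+37977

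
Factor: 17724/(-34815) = -1*2^2*5^(-1)*7^1*11^(-1) = -28/55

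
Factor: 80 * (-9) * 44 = -1 * 2^6 * 3^2 * 5^1 * 11^1 = -31680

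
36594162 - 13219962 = 23374200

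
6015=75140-69125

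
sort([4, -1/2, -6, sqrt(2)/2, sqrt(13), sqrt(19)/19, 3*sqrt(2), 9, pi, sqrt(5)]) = [-6, -1/2, sqrt(19)/19, sqrt(2)/2, sqrt(5), pi, sqrt(13), 4, 3*sqrt(2), 9]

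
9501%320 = 221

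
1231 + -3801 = -2570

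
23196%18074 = 5122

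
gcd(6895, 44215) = 5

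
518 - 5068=-4550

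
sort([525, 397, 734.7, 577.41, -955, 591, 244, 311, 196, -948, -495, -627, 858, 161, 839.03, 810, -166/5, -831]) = [-955, -948, -831, -627, -495, -166/5, 161, 196, 244, 311, 397, 525, 577.41, 591, 734.7, 810, 839.03, 858]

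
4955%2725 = 2230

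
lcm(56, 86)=2408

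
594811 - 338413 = 256398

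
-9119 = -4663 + -4456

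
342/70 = 171/35 ≈ 4.89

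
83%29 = 25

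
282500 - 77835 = 204665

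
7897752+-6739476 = 1158276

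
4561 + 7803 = 12364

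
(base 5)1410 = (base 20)ba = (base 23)a0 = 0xe6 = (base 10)230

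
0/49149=0=0.00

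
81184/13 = 6244+12/13 ≈ 6244.92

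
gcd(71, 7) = 1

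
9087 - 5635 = 3452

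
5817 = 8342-2525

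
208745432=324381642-115636210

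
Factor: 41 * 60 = 2^2 * 3^1 * 5^1 * 41^1 = 2460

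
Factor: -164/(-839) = 2^2 * 41^1 * 839^(-1)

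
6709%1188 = 769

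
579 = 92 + 487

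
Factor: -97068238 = -1*2^1*41^1*1183759^1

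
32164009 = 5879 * 5471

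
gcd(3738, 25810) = 178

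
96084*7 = 672588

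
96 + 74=170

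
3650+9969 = 13619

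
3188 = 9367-6179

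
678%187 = 117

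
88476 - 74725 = 13751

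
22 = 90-68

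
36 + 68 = 104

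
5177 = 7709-2532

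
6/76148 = 3/38074 ≈ 0.0000788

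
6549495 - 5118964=1430531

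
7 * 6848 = 47936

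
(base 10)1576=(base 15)701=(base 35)1a1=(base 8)3050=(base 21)3c1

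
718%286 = 146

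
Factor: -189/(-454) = 2^(-1)*3^3*7^1*227^(-1)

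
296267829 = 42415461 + 253852368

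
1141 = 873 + 268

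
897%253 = 138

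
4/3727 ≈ 0.00107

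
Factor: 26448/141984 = 2^(-1) * 3^(-1) * 17^(-1) * 19^1 = 19/102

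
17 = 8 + 9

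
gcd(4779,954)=9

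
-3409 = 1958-5367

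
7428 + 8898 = 16326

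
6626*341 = 2259466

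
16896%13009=3887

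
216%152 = 64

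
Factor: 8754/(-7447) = -1*2^1*3^1*11^(-1)*677^(-1)*1459^1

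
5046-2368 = 2678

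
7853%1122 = 1121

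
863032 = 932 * 926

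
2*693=1386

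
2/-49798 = -1/24899 ≈ -0.0000402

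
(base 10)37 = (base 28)19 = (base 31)16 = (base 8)45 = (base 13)2b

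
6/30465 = 2/10155 ≈ 0.000197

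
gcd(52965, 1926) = 963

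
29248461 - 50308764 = -21060303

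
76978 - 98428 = -21450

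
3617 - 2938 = 679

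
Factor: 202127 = 202127^1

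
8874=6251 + 2623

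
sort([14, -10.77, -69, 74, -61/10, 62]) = [-69, -10.77, -61/10, 14, 62, 74]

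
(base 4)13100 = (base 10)464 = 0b111010000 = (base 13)299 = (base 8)720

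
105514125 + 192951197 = 298465322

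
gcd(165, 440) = 55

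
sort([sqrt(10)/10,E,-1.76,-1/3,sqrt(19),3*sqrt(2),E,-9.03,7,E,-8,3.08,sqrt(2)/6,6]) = [-9.03,-8,-1.76,-1/3,sqrt(2)/6,sqrt(10)/10,E,E,E,3.08,3*sqrt(2),sqrt(19),6,7]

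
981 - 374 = 607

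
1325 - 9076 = -7751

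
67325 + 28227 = 95552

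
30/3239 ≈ 0.00926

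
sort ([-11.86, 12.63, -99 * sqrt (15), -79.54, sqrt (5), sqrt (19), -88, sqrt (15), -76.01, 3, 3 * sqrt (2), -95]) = [-99 * sqrt (15), -95, -88, -79.54, -76.01, -11.86, sqrt (5), 3, sqrt (15), 3 * sqrt (2), sqrt (19), 12.63]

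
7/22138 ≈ 0.000316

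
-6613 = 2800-9413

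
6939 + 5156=12095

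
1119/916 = 1 + 203/916 ≈ 1.22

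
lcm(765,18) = 1530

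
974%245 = 239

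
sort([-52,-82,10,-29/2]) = [-82,-52,-29/2,10]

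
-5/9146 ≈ -0.000547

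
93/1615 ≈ 0.0576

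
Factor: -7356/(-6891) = 2^2 * 613^1 * 2297^(-1) = 2452/2297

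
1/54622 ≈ 0.0000183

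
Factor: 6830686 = 2^1*3415343^1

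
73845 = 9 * 8205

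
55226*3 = 165678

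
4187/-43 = -97 - 16/43 ≈ -97.37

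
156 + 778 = 934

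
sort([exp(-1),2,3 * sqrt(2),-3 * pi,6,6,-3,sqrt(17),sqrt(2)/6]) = [-3 * pi,-3,sqrt(2)/6,exp(-1),2,sqrt(17),3 * sqrt(2),6,6]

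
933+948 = 1881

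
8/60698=4/30349 ≈ 0.000132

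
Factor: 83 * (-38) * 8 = -1 * 2^4 * 19^1 * 83^1 = -25232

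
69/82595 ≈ 0.000835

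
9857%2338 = 505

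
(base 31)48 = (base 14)96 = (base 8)204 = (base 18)76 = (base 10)132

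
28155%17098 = 11057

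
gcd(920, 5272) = 8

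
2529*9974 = 25224246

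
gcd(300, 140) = 20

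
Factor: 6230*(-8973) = -1*2^1*3^2*5^1*7^1*89^1*997^1 = -55901790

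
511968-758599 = -246631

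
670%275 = 120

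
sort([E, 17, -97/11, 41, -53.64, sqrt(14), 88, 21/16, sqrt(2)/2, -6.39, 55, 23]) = [-53.64, -97/11, -6.39, sqrt(2)/2, 21/16, E, sqrt(14), 17, 23, 41, 55, 88]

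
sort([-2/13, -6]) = [-6, -2/13]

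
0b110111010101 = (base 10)3541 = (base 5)103131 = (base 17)c45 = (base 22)76l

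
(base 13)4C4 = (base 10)836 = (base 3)1010222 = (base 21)1IH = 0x344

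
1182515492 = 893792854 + 288722638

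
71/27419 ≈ 0.00259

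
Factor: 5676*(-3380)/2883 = -1*2^4*5^1*11^1*13^2*31^(-2)*43^1 = -6394960/961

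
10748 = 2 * 5374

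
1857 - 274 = 1583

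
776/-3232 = -97/404≈-0.240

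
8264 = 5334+2930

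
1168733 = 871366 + 297367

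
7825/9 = 869 + 4/9 ≈ 869.44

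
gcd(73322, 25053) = 1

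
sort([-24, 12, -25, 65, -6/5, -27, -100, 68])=[-100, -27, -25, -24, -6/5, 12, 65, 68]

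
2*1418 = 2836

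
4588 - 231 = 4357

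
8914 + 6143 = 15057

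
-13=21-34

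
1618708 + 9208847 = 10827555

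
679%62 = 59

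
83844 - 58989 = 24855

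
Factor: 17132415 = 3^1*5^1*1142161^1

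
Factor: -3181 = -1 * 3181^1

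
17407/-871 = -19-66/67 ≈ -19.99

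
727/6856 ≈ 0.106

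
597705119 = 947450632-349745513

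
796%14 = 12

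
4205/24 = 175+5/24 ≈ 175.21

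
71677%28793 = 14091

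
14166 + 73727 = 87893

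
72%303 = 72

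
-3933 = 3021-6954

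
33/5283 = 11/1761 ≈ 0.00625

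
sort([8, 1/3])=[1/3, 8]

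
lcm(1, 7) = 7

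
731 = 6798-6067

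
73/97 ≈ 0.753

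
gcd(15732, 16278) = 6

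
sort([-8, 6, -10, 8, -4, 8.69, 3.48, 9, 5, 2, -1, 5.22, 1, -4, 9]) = [-10, -8, -4, -4, -1, 1, 2, 3.48, 5, 5.22, 6, 8, 8.69, 9, 9]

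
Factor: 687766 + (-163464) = 2^1 * 262151^1 = 524302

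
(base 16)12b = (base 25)bo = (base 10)299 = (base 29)a9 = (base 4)10223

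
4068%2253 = 1815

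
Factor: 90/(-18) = -1 * 5^1 = -5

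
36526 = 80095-43569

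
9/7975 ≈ 0.00113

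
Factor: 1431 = 3^3*53^1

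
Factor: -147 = -1 * 3^1 * 7^2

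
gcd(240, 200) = 40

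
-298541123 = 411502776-710043899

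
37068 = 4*9267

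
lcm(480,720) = 1440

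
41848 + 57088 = 98936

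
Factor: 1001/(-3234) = -1*2^(-1)*3^(-1)*7^(-1)*13^1 = -13/42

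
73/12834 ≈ 0.00569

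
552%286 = 266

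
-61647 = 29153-90800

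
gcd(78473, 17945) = 97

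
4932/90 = 274/5 = 54.80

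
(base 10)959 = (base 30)11t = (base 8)1677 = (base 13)58a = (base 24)1fn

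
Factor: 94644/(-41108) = -1 * 3^2 * 11^1 * 43^(-1) = -99/43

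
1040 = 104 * 10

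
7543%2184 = 991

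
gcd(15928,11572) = 44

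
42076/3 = 14025 + 1/3 ≈ 14025.33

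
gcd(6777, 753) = 753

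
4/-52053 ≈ -0.0000768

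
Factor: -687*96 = -1*2^5*3^2*229^1 = -65952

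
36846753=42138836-5292083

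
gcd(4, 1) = 1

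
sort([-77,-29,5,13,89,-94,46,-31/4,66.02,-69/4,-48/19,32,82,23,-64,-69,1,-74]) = [-94,-77,-74,-69,-64,-29,-69/4,-31/4,-48/19,1,5,13,23,32,46,66.02,82,89]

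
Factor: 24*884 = 2^5*3^1*13^1*17^1 = 21216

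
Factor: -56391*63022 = -1*2^1*3^1*18797^1*31511^1 = -3553873602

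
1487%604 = 279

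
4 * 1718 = 6872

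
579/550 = 1 + 29/550 ≈ 1.05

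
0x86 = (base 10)134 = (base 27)4q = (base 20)6e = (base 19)71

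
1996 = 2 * 998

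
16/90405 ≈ 0.000177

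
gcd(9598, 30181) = 1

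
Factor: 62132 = 2^2 * 7^2 * 317^1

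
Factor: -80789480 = -1*2^3*5^1*71^1*28447^1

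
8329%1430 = 1179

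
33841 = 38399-4558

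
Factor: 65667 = 3^1*7^1*53^1*59^1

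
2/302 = 1/151 ≈ 0.00662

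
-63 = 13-76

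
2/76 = 1/38 ≈ 0.0263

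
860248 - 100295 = 759953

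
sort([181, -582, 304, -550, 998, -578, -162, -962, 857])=[-962, -582, -578, -550, -162, 181, 304, 857, 998]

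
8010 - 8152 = -142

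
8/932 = 2/233≈0.00858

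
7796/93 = 83+77/93 ≈ 83.83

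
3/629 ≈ 0.00477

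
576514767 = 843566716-267051949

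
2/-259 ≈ -0.00772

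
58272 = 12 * 4856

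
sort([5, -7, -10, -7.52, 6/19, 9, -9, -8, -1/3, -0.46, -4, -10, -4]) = [-10, -10, -9, -8, -7.52, -7, -4, -4, -0.46, -1/3, 6/19, 5, 9]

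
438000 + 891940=1329940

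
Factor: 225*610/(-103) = -1*2^1*3^2*5^3*61^1*103^(-1) = -137250/103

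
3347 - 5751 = -2404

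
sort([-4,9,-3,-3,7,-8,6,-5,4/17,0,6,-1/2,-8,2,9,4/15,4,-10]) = [-10,-8,-8,-5,-4,-3,-3,-1/2,0,4/17,4/15,2,4,6,6,7,9,9]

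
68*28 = 1904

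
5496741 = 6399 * 859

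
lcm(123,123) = 123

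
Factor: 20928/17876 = 2^4*3^1*41^(-1) = 48/41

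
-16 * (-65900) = 1054400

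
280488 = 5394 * 52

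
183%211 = 183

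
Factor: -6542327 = -1 * 11^1 * 19^1 * 23^1 * 1361^1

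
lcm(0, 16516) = 0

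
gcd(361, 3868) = 1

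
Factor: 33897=3^1 * 11299^1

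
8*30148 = 241184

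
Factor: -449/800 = -1*2^(-5)*5^(-2)*449^1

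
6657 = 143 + 6514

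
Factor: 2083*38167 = 2083^1*38167^1 = 79501861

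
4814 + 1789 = 6603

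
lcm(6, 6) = 6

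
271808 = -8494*(-32)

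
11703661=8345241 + 3358420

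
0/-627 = 0 = 0.00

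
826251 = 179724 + 646527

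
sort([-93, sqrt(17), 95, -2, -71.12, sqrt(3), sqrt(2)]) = [-93, -71.12, -2, sqrt(2), sqrt(3), sqrt(17), 95]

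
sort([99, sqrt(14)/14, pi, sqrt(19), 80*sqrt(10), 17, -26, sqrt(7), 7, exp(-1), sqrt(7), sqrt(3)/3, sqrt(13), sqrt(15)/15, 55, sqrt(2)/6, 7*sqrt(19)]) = [-26, sqrt(2)/6, sqrt(15)/15, sqrt(14)/14, exp(-1), sqrt(3)/3, sqrt(7), sqrt(7), pi, sqrt(13), sqrt(19), 7, 17, 7*sqrt(19), 55, 99, 80*sqrt(10)]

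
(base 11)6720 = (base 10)8855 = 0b10001010010111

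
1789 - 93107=-91318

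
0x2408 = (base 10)9224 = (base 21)kj5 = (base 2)10010000001000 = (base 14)350c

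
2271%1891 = 380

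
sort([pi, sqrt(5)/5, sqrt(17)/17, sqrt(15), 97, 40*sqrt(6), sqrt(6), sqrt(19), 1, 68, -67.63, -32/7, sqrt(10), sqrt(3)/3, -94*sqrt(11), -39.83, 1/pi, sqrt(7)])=[-94*sqrt(11), -67.63, -39.83, -32/7, sqrt(17)/17, 1/pi, sqrt(5)/5, sqrt(3)/3, 1, sqrt(6), sqrt(7), pi, sqrt(10), sqrt(15), sqrt(19), 68, 97, 40*sqrt(6)]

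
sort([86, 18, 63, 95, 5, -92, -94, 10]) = [-94, -92, 5, 10, 18, 63, 86, 95]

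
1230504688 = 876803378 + 353701310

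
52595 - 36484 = 16111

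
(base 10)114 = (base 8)162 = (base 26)4a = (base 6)310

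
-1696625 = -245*6925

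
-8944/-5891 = 208/137 ≈ 1.52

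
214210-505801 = -291591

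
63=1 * 63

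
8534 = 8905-371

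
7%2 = 1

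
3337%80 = 57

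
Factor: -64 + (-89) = -1*3^2*17^1 = -153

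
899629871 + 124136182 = 1023766053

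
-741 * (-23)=17043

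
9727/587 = 16 + 335/587 ≈ 16.57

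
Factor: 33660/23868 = 3^(-1)*5^1*11^1*13^(-1) = 55/39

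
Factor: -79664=-1 * 2^4 * 13^1 * 383^1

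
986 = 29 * 34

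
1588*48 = 76224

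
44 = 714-670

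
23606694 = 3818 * 6183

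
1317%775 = 542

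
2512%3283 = 2512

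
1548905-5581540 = -4032635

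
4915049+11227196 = 16142245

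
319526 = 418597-99071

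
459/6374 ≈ 0.0720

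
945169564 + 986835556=1932005120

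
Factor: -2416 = -1*2^4*151^1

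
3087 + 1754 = 4841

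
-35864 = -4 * 8966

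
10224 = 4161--6063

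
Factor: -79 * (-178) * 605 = 2^1 * 5^1 * 11^2 * 79^1 * 89^1 = 8507510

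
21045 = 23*915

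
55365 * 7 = 387555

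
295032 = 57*5176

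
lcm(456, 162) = 12312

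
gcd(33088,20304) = 752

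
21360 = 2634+18726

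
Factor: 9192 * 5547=2^3 * 3^2 * 43^2 * 383^1=50988024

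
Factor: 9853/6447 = 3^(-1)*7^(-1)*59^1*167^1*307^(-1)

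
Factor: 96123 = 3^1 * 179^2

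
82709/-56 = -1476 - 53/56 ≈ -1476.95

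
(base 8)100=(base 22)2k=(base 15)44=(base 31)22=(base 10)64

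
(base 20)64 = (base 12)a4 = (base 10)124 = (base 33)3p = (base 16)7c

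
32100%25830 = 6270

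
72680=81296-8616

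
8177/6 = 1362 + 5/6 ≈ 1362.83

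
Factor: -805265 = -1*5^1*161053^1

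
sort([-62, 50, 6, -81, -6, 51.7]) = [-81, -62, -6, 6, 50, 51.7]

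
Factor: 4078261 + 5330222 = 3^2*7^1*149341^1 = 9408483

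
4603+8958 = 13561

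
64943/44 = 1475 + 43/44≈1475.98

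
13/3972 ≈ 0.00327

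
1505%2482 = 1505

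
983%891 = 92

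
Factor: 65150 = 2^1*5^2*1303^1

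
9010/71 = 126+64/71 ≈ 126.90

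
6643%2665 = 1313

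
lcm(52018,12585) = 780270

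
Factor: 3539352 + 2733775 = 7^3*18289^1 = 6273127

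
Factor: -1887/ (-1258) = 2^ (-1)*3^1 = 3/2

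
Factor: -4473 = -1*3^2*7^1*71^1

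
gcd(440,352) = 88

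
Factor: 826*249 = 2^1*3^1*7^1*59^1*83^1 = 205674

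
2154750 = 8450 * 255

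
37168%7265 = 843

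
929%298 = 35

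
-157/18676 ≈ -0.00841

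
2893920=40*72348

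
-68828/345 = -199 - 173/345 ≈ -199.50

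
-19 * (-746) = 14174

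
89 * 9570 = 851730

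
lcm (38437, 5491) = 38437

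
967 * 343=331681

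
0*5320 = 0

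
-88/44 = -2 = -2.00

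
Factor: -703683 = -1*3^2*41^1*1907^1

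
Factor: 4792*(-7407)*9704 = -1*2^6*3^2*599^1*823^1*1213^1 = -344437114176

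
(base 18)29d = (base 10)823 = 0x337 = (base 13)4b4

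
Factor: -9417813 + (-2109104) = -1*53^1*217489^1 = -11526917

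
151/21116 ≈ 0.00715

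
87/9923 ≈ 0.00877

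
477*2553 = 1217781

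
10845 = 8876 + 1969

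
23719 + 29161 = 52880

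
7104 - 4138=2966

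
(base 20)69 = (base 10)129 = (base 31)45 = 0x81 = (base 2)10000001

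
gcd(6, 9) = 3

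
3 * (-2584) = -7752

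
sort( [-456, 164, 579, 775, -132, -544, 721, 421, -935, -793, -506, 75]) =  [-935, -793, -544, -506, -456, -132, 75, 164, 421, 579, 721, 775]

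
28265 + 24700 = 52965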